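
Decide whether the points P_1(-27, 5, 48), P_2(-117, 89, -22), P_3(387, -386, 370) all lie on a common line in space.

P_1P_2 = (-90, 84, -70), P_1P_3 = (414, -391, 322).
Comparing components 2 and 3: (84)(322) − (-70)(-391) = -322 ≠ 0, so P_1P_2 and P_1P_3 are not parallel and the points are not collinear.

No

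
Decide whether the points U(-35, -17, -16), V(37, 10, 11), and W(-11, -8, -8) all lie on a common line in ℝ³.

No

UV = (72, 27, 27), UW = (24, 9, 8).
Comparing components 2 and 3: (27)(8) − (27)(9) = -27 ≠ 0, so UV and UW are not parallel and the points are not collinear.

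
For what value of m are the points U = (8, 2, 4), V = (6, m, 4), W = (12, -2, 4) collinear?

4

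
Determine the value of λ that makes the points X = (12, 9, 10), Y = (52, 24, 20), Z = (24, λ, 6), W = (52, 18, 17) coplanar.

Coplanarity ⇔ det[XY; XZ; XW] = 0.
Expanding, this is linear in λ: (-120)λ + (-60) = 0.
So λ = -1/2.

-1/2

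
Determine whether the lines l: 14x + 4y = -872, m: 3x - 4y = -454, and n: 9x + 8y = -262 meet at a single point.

Yes

Intersecting l and m: solving the 2×2 system gives (x, y) = (-78, 55).
Substitute into n: (9)(-78) + (8)(55) = -262.
This equals -262, so (-78, 55) lies on all three lines and they are concurrent.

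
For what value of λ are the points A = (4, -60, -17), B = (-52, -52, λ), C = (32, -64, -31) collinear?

Collinearity requires AB × AC = 0; each component is linear in λ.
The x-component gives (4)λ + (-44) = 0, so λ = 11.
The remaining components then also vanish.

11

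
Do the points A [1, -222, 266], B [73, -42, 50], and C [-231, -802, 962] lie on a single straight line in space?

Yes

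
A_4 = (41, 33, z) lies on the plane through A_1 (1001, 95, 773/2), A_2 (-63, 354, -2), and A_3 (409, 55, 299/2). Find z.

The plane through A_1, A_2, A_3 has equation −76923x − 22176y + 195888z = -3395931.
Substituting A_4: (195888)z + (-3885651) = -3395931, so z = 5/2.

5/2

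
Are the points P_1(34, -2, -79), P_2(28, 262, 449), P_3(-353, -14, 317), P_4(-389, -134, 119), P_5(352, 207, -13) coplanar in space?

No

The plane through P_1, P_2, P_3 has normal n = P_1P_2 × P_1P_3 = (110880, -201960, 102240) and equation n·P = -3903120.
Checking the remaining points: n·P_4 = -3903120, n·P_5 = -4105080.
Since n·P_5 = -4105080 ≠ -3903120, P_5 is off the plane and the points are not all coplanar.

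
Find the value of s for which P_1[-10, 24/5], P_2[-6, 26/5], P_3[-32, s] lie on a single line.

Collinearity: (P_3 − P_1) must be parallel to (P_2 − P_1) = (4, 2/5).
Cross-multiplying the components: (s − 24/5)·(4) = (-22)·(2/5).
Solving gives s = 13/5.

13/5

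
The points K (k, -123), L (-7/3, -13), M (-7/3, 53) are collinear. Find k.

-7/3

The three points are collinear iff det[KL; KM] = 0.
This determinant is linear in k: (-66)k + (-154) = 0, so k = -7/3.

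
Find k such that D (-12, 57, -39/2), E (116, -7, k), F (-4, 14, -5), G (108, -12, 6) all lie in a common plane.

Coplanarity ⇔ det[DE; DF; DG] = 0.
Expanding, this is linear in k: (4608)k + (-20736) = 0.
So k = 9/2.

9/2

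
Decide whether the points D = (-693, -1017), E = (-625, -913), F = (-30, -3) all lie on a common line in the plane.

Yes

DE = (68, 104), DF = (663, 1014).
Checking proportionality: DF = 39/4·DE, so the vectors are parallel and the points are collinear.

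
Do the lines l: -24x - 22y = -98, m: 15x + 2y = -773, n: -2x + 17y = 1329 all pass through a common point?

Intersecting l and m: solving the 2×2 system gives (x, y) = (-61, 71).
Substitute into n: (-2)(-61) + (17)(71) = 1329.
This equals 1329, so (-61, 71) lies on all three lines and they are concurrent.

Yes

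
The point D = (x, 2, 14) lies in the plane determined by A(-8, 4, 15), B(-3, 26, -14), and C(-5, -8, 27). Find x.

-3

The plane through A, B, C has equation −84x − 147y − 126z = -1806.
Substituting D: (-84)x + (-2058) = -1806, so x = -3.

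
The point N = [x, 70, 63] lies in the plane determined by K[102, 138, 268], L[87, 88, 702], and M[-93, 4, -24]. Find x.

A normal to the plane is n = KL × KM = (72756, -89010, -7740).
N lies in the plane iff n · KN = 0.
This gives (72756)x + (218268) = 0, so x = -3.

-3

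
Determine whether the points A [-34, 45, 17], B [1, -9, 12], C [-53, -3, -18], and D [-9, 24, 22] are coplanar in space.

Yes

The four points are coplanar iff the 3×3 determinant with rows AB, AC, AD is zero.
Rows: (35, -54, -5), (-19, -48, -35), (25, -21, 5).
Expanding along the first row: (35)(-975) − (-54)(780) + (-5)(1599) = 0.
Zero determinant ⇒ coplanar.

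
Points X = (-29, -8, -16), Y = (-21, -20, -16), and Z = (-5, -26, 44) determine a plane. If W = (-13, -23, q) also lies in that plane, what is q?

A normal to the plane is n = XY × XZ = (-720, -480, 144).
W lies in the plane iff n · XW = 0.
This gives (144)q + (-2016) = 0, so q = 14.

14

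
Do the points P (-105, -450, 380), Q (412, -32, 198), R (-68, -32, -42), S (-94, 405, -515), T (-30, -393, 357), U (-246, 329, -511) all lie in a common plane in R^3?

No

The plane through P, Q, R has normal n = PQ × PR = (-100320, 211440, 200640) and equation n·X = -8371200.
Checking the remaining points: n·S = -8266320, n·T = -8457840, n·U = -8284560.
Since n·S = -8266320 ≠ -8371200, S is off the plane and the points are not all coplanar.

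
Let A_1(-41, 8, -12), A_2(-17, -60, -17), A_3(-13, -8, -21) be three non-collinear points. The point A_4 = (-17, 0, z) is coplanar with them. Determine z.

The plane through A_1, A_2, A_3 has equation 532x + 76y + 1520z = -39444.
Substituting A_4: (1520)z + (-9044) = -39444, so z = -20.

-20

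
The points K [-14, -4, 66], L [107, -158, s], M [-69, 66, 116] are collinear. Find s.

Collinearity requires KL × KM = 0; each component is linear in s.
The x-component gives (-70)s + (-3080) = 0, so s = -44.
The remaining components then also vanish.

-44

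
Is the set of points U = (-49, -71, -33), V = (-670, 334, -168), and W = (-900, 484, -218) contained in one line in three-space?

UV = (-621, 405, -135), UW = (-851, 555, -185).
Each component of UW is 37/27 times the corresponding component of UV, so UW = 37/27·UV and the points are collinear.

Yes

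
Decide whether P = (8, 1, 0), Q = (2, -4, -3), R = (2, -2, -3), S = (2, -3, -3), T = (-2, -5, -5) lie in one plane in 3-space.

Yes

The plane through P, Q, R has normal n = PQ × PR = (6, 0, -12) and equation n·X = 48.
Checking the remaining points: n·S = 48, n·T = 48.
All equal 48, so all 5 points lie in one plane.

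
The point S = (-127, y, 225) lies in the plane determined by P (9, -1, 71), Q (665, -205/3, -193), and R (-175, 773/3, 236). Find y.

A normal to the plane is n = PQ × PR = (57178, -59664, 157296).
S lies in the plane iff n · PS = 0.
This gives (-59664)y + (16387712) = 0, so y = 824/3.

824/3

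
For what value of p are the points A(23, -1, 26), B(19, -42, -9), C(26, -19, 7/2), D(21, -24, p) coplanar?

6

Coplanarity ⇔ det[AB; AC; AD] = 0.
Expanding, this is linear in p: (195)p + (-1170) = 0.
So p = 6.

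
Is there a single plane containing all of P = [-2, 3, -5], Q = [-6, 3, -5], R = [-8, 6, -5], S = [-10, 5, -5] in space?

Yes

With P as base: PQ = (-4, 0, 0), PR = (-6, 3, 0), PS = (-8, 2, 0).
PR × PS = (0, 0, 12).
PQ · (PR × PS) = 0.
The scalar triple product vanishes, so the four points are coplanar.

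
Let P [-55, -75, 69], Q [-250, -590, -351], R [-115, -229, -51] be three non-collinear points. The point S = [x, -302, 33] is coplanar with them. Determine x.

-186

The plane through P, Q, R has equation −2880x + 1800y − 870z = -36630.
Substituting S: (-2880)x + (-572310) = -36630, so x = -186.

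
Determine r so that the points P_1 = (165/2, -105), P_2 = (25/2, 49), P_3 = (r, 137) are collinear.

The three points are collinear iff det[P_1P_2; P_1P_3] = 0.
This determinant is linear in r: (-154)r + (-4235) = 0, so r = -55/2.

-55/2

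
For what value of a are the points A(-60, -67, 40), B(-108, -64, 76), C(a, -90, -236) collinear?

Direction AB = (-48, 3, 36). From the y-coordinate of C, the parameter along the line is τ = (-90 − (-67))/3 = -23/3.
Then a = (-60) + (-23/3)·(-48) = 308.

308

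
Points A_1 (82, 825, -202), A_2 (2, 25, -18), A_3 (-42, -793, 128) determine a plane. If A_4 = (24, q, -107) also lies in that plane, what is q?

Coplanarity requires A_1A_2 · (A_1A_3 × A_1A_4) = 0.
A_1A_2 = (-80, -800, 184), A_1A_3 = (-124, -1618, 330); the triple product is linear in q with coefficient 3584 and constant term -2039296.
Setting it to zero: q = 569.

569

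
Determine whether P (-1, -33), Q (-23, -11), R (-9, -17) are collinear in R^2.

No

PQ = (-22, 22), PR = (-8, 16).
If collinear, PR would be a scalar multiple of PQ. But (-22)·(16) ≠ (22)·(-8) (difference -176), so they are not parallel; the points are not collinear.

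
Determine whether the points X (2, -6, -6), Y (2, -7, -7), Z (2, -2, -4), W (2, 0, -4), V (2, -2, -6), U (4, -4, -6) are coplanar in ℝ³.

No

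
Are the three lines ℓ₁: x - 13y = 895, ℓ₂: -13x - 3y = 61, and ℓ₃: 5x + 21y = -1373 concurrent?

Lines aᵢx + bᵢy = cᵢ with pairwise distinct directions are concurrent exactly when det[aᵢ bᵢ cᵢ] = 0.
Here the determinant is 0.
It vanishes, so the lines are concurrent at (11, -68).

Yes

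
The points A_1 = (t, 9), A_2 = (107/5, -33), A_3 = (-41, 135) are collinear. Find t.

29/5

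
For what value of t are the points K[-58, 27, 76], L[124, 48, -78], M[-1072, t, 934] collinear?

Direction KL = (182, 21, -154). From the x-coordinate of M, the parameter along the line is τ = (-1072 − (-58))/182 = -39/7.
Then t = 27 + (-39/7)·(21) = -90.

-90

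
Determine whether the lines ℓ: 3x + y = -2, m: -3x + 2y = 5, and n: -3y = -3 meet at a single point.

Yes

Intersecting ℓ and m: solving the 2×2 system gives (x, y) = (-1, 1).
Substitute into n: (0)(-1) + (-3)(1) = -3.
This equals -3, so (-1, 1) lies on all three lines and they are concurrent.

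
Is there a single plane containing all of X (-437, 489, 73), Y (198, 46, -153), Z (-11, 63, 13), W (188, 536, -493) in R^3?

A normal to the plane through X, Y, Z is n = XY × XZ = (-69696, -58176, -81792).
The plane has equation n·P = -3961728. For W: n·W = -3961728.
Equal, so W lies in the plane and all four are coplanar.

Yes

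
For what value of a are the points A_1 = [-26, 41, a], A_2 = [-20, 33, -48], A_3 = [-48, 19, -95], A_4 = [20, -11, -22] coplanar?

The points are coplanar iff A_1A_2 · (A_1A_3 × A_1A_4) = 0.
Expanding, this is linear in a: (-1792)a + (-91392) = 0.
So a = -51.

-51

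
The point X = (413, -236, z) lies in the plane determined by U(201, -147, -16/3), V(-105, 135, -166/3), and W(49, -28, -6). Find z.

-278/3

A normal to the plane is n = UV × UW = (5762, 7396, 6450).
X lies in the plane iff n · UX = 0.
This gives (6450)z + (597700) = 0, so z = -278/3.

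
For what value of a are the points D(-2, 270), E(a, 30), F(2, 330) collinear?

-18

Collinearity: (E − D) must be parallel to (F − D) = (4, 60).
Cross-multiplying the components: (a − (-2))·(60) = (-240)·(4).
Solving gives a = -18.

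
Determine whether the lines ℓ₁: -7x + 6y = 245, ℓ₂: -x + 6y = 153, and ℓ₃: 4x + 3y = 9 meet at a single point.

Lines aᵢx + bᵢy = cᵢ with pairwise distinct directions are concurrent exactly when det[aᵢ bᵢ cᵢ] = 0.
Here the determinant is -54.
Nonzero, so no common point exists.

No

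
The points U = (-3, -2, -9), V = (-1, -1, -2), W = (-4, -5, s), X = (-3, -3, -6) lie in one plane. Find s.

Normal to plane UVX: n = (10, -6, -2); plane equation n·P = 0.
Requiring n·W = 0: (-2)s + (-10) = 0.
So s = -5.

-5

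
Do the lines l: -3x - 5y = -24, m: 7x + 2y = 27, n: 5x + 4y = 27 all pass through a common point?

Yes

The three lines meet at one point iff the augmented coefficient matrix [aᵢ bᵢ cᵢ] has rank < 3, i.e. its determinant vanishes.
Here the determinant is 0.
It vanishes, so the lines are concurrent at (3, 3).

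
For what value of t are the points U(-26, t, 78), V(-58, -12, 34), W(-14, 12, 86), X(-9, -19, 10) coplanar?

Coplanarity ⇔ det[UV; UW; UX] = 0.
Expanding, this is linear in t: (-3604)t + (28832) = 0.
So t = 8.

8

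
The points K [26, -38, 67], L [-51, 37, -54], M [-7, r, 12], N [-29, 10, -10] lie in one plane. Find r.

Normal to plane KLN: n = (33, 726, 429); plane equation n·P = 2013.
Requiring n·M = 2013: (726)r + (4917) = 2013.
So r = -4.

-4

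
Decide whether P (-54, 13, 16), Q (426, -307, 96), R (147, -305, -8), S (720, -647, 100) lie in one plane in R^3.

A normal to the plane through P, Q, R is n = PQ × PR = (33120, 27600, -88320).
The plane has equation n·X = -2842800. For S: n·S = -2842800.
Equal, so S lies in the plane and all four are coplanar.

Yes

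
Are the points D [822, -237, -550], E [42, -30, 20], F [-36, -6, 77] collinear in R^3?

No

DE = (-780, 207, 570), DF = (-858, 231, 627).
Comparing components 2 and 3: (207)(627) − (570)(231) = -1881 ≠ 0, so DE and DF are not parallel and the points are not collinear.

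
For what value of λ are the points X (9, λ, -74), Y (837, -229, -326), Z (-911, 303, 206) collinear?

Collinearity requires XY × XZ = 0; each component is linear in λ.
The x-component gives (-532)λ + (12236) = 0, so λ = 23.
The remaining components then also vanish.

23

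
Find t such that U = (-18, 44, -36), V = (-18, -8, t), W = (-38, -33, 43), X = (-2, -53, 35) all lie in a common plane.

Normal to plane UWX: n = (2196, 2684, 3172); plane equation n·P = -35624.
Requiring n·V = -35624: (3172)t + (-61000) = -35624.
So t = 8.

8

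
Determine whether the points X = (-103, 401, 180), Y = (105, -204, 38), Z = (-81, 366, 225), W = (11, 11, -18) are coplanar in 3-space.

No

A normal to the plane through X, Y, Z is n = XY × XZ = (-32195, -12484, 6030).
The plane has equation n·P = -604599. For W: n·W = -600009.
-600009 ≠ -604599, so W is off the plane.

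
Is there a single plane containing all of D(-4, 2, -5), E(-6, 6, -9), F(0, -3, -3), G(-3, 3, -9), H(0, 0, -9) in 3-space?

The plane through D, E, F has normal n = DE × DF = (-12, -12, -6) and equation n·P = 54.
Checking the remaining points: n·G = 54, n·H = 54.
All equal 54, so all 5 points lie in one plane.

Yes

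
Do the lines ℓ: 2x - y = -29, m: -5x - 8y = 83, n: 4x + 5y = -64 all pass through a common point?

No

Intersecting ℓ and m: solving the 2×2 system gives (x, y) = (-15, -1).
Substitute into n: (4)(-15) + (5)(-1) = -65.
But n requires -64 ≠ -65, so the three lines have no common point.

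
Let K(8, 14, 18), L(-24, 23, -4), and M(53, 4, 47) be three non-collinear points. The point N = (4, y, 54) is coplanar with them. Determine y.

A normal to the plane is n = KL × KM = (41, -62, -85).
N lies in the plane iff n · KN = 0.
This gives (-62)y + (-2356) = 0, so y = -38.

-38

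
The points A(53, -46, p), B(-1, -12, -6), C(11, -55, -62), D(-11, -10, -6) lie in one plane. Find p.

Coplanarity ⇔ det[AB; AC; AD] = 0.
Expanding, this is linear in p: (406)p + (15428) = 0.
So p = -38.

-38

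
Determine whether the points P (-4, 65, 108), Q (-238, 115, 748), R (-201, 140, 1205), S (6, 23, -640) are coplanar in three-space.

No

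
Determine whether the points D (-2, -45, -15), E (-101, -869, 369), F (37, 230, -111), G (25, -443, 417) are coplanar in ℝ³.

With D as base: DE = (-99, -824, 384), DF = (39, 275, -96), DG = (27, -398, 432).
DF × DG = (80592, -19440, -22947).
DE · (DF × DG) = -771696.
Since -771696 ≠ 0, the four points are not coplanar.

No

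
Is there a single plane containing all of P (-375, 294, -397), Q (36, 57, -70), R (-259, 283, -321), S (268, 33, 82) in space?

No

The four points are coplanar iff the 3×3 determinant with rows PQ, PR, PS is zero.
Rows: (411, -237, 327), (116, -11, 76), (643, -261, 479).
Expanding along the first row: (411)(14567) − (-237)(6696) + (327)(-23203) = -13392.
Nonzero ⇒ not coplanar.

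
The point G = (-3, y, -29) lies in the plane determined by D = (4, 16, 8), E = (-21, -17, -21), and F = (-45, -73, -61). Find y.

The plane through D, E, F has equation −304x − 304y + 608z = -1216.
Substituting G: (-304)y + (-16720) = -1216, so y = -51.

-51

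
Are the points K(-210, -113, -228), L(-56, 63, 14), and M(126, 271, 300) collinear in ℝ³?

KL = (154, 176, 242), KM = (336, 384, 528).
KL × KM = (0, 0, 0).
The cross product vanishes, so the three points are collinear.

Yes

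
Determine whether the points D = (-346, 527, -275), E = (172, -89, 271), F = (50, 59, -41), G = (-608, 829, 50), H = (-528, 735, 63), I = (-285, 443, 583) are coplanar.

The plane through D, E, F has normal n = DE × DF = (111384, 95004, 1512) and equation n·P = 11112444.
Checking the remaining points: n·G = 11112444, n·H = 11112444, n·I = 11223828.
Since n·I = 11223828 ≠ 11112444, I is off the plane and the points are not all coplanar.

No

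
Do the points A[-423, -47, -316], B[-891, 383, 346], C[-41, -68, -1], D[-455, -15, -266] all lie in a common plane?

The four points are coplanar iff the 3×3 determinant with rows AB, AC, AD is zero.
Rows: (-468, 430, 662), (382, -21, 315), (-32, 32, 50).
Expanding along the first row: (-468)(-11130) − (430)(29180) + (662)(11552) = 308864.
Nonzero ⇒ not coplanar.

No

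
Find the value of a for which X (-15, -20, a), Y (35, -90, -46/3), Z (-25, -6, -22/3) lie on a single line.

-26/3

Collinearity requires XY × XZ = 0; each component is linear in a.
The x-component gives (84)a + (728) = 0, so a = -26/3.
The remaining components then also vanish.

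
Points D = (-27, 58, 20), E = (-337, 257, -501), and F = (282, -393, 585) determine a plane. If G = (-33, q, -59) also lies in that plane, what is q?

443

The plane through D, E, F has equation −122536x + 14161y + 78319z = 5696190.
Substituting G: (14161)q + (-577133) = 5696190, so q = 443.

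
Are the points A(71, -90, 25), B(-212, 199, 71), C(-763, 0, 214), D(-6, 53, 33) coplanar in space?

With A as base: AB = (-283, 289, 46), AC = (-834, 90, 189), AD = (-77, 143, 8).
AC × AD = (-26307, -7881, -112332).
AB · (AC × AD) = 0.
The scalar triple product vanishes, so the four points are coplanar.

Yes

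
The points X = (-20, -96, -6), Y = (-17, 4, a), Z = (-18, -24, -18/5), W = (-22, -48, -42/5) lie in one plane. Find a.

The points are coplanar iff XY · (XZ × XW) = 0.
Expanding, this is linear in a: (240)a + (576) = 0.
So a = -12/5.

-12/5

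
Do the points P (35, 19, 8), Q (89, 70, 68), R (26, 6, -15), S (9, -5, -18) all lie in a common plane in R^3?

The four points are coplanar iff the 3×3 determinant with rows PQ, PR, PS is zero.
Rows: (54, 51, 60), (-9, -13, -23), (-26, -24, -26).
Expanding along the first row: (54)(-214) − (51)(-364) + (60)(-122) = -312.
Nonzero ⇒ not coplanar.

No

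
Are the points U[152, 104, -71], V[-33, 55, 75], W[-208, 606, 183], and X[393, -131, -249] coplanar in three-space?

A normal to the plane through U, V, W is n = UV × UW = (-85738, -5570, -110510).
The plane has equation n·P = -5765246. For X: n·X = -5448374.
-5448374 ≠ -5765246, so X is off the plane.

No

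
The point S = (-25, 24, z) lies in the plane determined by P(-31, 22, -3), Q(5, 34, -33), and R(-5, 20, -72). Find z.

The plane through P, Q, R has equation −888x + 1704y − 384z = 66168.
Substituting S: (-384)z + (63096) = 66168, so z = -8.

-8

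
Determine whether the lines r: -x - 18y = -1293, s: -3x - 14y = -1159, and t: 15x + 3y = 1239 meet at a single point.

Yes

The three lines meet at one point iff the augmented coefficient matrix [aᵢ bᵢ cᵢ] has rank < 3, i.e. its determinant vanishes.
Here the determinant is 0.
It vanishes, so the lines are concurrent at (69, 68).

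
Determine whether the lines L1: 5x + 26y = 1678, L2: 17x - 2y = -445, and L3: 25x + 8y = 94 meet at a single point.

Intersecting L1 and L2: solving the 2×2 system gives (x, y) = (-4107/226, 30751/452).
Substitute into L3: (25)(-4107/226) + (8)(30751/452) = 20329/226.
But L3 requires 94 ≠ 20329/226, so the three lines have no common point.

No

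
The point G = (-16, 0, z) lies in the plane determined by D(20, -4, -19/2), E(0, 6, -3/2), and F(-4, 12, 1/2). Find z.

A normal to the plane is n = DE × DF = (-28, 8, -80).
G lies in the plane iff n · DG = 0.
This gives (-80)z + (280) = 0, so z = 7/2.

7/2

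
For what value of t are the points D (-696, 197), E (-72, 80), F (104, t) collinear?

Collinearity: (F − D) must be parallel to (E − D) = (624, -117).
Cross-multiplying the components: (t − 197)·(624) = (800)·(-117).
Solving gives t = 47.

47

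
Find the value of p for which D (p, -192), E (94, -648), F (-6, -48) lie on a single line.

18

The three points are collinear iff det[DE; DF] = 0.
This determinant is linear in p: (-600)p + (10800) = 0, so p = 18.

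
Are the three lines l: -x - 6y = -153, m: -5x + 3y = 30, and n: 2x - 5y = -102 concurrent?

Lines aᵢx + bᵢy = cᵢ with pairwise distinct directions are concurrent exactly when det[aᵢ bᵢ cᵢ] = 0.
Here the determinant is -51.
Nonzero, so no common point exists.

No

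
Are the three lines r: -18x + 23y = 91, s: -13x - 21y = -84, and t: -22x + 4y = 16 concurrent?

Intersecting r and s: solving the 2×2 system gives (x, y) = (21/677, 2695/677).
Substitute into t: (-22)(21/677) + (4)(2695/677) = 10318/677.
But t requires 16 ≠ 10318/677, so the three lines have no common point.

No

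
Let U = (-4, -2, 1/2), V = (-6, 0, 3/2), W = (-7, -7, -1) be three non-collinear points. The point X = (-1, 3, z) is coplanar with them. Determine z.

2

The plane through U, V, W has equation 2x − 6y + 16z = 12.
Substituting X: (16)z + (-20) = 12, so z = 2.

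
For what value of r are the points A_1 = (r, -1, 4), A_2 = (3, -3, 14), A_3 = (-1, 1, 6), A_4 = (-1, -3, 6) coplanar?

-2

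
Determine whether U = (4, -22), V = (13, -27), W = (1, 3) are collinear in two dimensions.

No

UV = (9, -5), UW = (-3, 25).
If collinear, UW would be a scalar multiple of UV. But (9)·(25) ≠ (-5)·(-3) (difference 210), so they are not parallel; the points are not collinear.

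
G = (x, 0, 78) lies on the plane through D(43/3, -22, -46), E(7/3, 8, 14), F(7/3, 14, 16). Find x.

-41/3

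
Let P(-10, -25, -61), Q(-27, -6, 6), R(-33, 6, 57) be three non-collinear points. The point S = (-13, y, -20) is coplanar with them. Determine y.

-16

The plane through P, Q, R has equation 165x + 465y − 90z = -7785.
Substituting S: (465)y + (-345) = -7785, so y = -16.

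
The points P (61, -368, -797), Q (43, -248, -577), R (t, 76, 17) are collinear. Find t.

Direction PQ = (-18, 120, 220). From the y-coordinate of R, the parameter along the line is τ = (76 − (-368))/120 = 37/10.
Then t = 61 + 37/10·(-18) = -28/5.

-28/5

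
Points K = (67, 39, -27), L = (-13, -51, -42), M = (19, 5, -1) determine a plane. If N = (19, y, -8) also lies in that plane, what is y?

The plane through K, L, M has equation −2850x + 2800y − 1600z = -38550.
Substituting N: (2800)y + (-41350) = -38550, so y = 1.

1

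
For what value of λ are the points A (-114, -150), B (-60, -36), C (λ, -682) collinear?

-366

Collinearity: (C − A) must be parallel to (B − A) = (54, 114).
Cross-multiplying the components: (λ − (-114))·(114) = (-532)·(54).
Solving gives λ = -366.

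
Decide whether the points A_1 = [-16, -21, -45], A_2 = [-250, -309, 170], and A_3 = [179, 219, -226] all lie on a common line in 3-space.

No

A_1A_2 = (-234, -288, 215), A_1A_3 = (195, 240, -181).
Comparing components 2 and 3: (-288)(-181) − (215)(240) = 528 ≠ 0, so A_1A_2 and A_1A_3 are not parallel and the points are not collinear.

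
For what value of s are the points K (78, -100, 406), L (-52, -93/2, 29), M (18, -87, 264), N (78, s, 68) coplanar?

47/2

Normal to plane KLM: n = (-2696, 4160, 1520); plane equation n·P = -9168.
Requiring n·N = -9168: (4160)s + (-106928) = -9168.
So s = 47/2.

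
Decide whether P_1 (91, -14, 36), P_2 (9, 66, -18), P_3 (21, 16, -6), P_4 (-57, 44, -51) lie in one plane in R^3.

No

A normal to the plane through P_1, P_2, P_3 is n = P_1P_2 × P_1P_3 = (-1740, 336, 3140).
The plane has equation n·P = -50004. For P_4: n·P_4 = -46176.
-46176 ≠ -50004, so P_4 is off the plane.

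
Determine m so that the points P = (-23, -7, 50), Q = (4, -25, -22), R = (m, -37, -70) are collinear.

Collinearity requires PQ × PR = 0; each component is linear in m.
The y-component gives (-72)m + (1584) = 0, so m = 22.
The remaining components then also vanish.

22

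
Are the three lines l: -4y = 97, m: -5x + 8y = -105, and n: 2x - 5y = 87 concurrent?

No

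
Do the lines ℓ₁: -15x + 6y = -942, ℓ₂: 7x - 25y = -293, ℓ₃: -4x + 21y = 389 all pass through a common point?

The three lines meet at one point iff the augmented coefficient matrix [aᵢ bᵢ cᵢ] has rank < 3, i.e. its determinant vanishes.
Here the determinant is 0.
It vanishes, so the lines are concurrent at (76, 33).

Yes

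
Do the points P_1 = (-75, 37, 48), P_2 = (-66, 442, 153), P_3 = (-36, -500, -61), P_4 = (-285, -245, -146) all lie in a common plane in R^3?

With P_1 as base: P_1P_2 = (9, 405, 105), P_1P_3 = (39, -537, -109), P_1P_4 = (-210, -282, -194).
P_1P_3 × P_1P_4 = (73440, 30456, -123768).
P_1P_2 · (P_1P_3 × P_1P_4) = 0.
The scalar triple product vanishes, so the four points are coplanar.

Yes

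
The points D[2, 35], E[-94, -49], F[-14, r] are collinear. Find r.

Collinearity: (F − D) must be parallel to (E − D) = (-96, -84).
Cross-multiplying the components: (r − 35)·(-96) = (-16)·(-84).
Solving gives r = 21.

21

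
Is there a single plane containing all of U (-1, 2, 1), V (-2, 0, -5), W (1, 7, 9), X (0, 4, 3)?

The four points are coplanar iff the 3×3 determinant with rows UV, UW, UX is zero.
Rows: (-1, -2, -6), (2, 5, 8), (1, 2, 2).
Expanding along the first row: (-1)(-6) − (-2)(-4) + (-6)(-1) = 4.
Nonzero ⇒ not coplanar.

No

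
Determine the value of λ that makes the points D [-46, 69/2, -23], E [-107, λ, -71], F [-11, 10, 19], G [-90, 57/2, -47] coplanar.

45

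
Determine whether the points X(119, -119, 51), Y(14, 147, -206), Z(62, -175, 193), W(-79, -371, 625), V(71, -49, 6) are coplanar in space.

Yes

The plane through X, Y, Z has normal n = XY × XZ = (23380, 29559, 21042) and equation n·P = 337841.
Checking the remaining points: n·W = 337841, n·V = 337841.
All equal 337841, so all 5 points lie in one plane.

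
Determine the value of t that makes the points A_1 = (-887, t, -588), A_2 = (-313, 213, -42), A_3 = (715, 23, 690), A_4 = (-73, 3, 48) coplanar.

The points are coplanar iff A_1A_2 · (A_1A_3 × A_1A_4) = 0.
Expanding, this is linear in t: (-83160)t + (3160080) = 0.
So t = 38.

38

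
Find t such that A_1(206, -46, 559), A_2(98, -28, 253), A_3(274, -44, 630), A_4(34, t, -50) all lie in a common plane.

-4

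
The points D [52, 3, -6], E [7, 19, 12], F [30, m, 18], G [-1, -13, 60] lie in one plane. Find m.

Normal to plane DEG: n = (1344, 2016, 1568); plane equation n·P = 66528.
Requiring n·F = 66528: (2016)m + (68544) = 66528.
So m = -1.

-1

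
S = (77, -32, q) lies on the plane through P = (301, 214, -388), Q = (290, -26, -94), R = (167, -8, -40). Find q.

44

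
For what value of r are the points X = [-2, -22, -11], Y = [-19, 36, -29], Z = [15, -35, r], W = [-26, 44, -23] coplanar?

-31

The points are coplanar iff XY · (XZ × XW) = 0.
Expanding, this is linear in r: (-270)r + (-8370) = 0.
So r = -31.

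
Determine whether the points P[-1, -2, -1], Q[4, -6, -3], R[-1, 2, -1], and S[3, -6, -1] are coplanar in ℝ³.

No

The four points are coplanar iff the 3×3 determinant with rows PQ, PR, PS is zero.
Rows: (5, -4, -2), (0, 4, 0), (4, -4, 0).
Expanding along the first row: (5)(0) − (-4)(0) + (-2)(-16) = 32.
Nonzero ⇒ not coplanar.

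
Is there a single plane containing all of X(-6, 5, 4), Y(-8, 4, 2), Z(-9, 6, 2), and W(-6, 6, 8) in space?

With X as base: XY = (-2, -1, -2), XZ = (-3, 1, -2), XW = (0, 1, 4).
XZ × XW = (6, 12, -3).
XY · (XZ × XW) = -18.
Since -18 ≠ 0, the four points are not coplanar.

No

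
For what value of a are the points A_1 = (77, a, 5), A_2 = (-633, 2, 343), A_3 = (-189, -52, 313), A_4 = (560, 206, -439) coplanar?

60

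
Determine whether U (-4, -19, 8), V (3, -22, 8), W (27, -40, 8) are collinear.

UV = (7, -3, 0), UW = (31, -21, 0).
UV × UW = (0, 0, -54).
The cross product is nonzero, so the points do not lie on one line.

No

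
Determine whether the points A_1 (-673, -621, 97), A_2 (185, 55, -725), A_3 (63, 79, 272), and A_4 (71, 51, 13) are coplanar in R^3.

Yes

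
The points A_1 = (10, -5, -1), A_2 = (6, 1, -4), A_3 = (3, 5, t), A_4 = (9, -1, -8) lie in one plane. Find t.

-5

Normal to plane A_1A_2A_4: n = (-30, -25, -10); plane equation n·P = -165.
Requiring n·A_3 = -165: (-10)t + (-215) = -165.
So t = -5.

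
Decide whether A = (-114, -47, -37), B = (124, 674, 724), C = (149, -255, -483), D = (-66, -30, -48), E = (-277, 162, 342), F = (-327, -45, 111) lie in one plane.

Yes

The plane through A, B, C has normal n = AB × AC = (-163278, 306291, -239127) and equation n·P = 13065714.
Checking the remaining points: n·D = 13065714, n·E = 13065714, n·F = 13065714.
All equal 13065714, so all 6 points lie in one plane.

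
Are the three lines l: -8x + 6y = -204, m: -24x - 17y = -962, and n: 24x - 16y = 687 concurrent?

No

Intersecting l and m: solving the 2×2 system gives (x, y) = (33, 10).
Substitute into n: (24)(33) + (-16)(10) = 632.
But n requires 687 ≠ 632, so the three lines have no common point.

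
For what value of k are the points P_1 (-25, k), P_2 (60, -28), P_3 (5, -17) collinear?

-11

The three points are collinear iff det[P_1P_2; P_1P_3] = 0.
This determinant is linear in k: (-55)k + (-605) = 0, so k = -11.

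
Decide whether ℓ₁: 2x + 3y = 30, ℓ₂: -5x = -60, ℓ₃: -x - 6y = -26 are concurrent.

No

Intersecting ℓ₁ and ℓ₂: solving the 2×2 system gives (x, y) = (12, 2).
Substitute into ℓ₃: (-1)(12) + (-6)(2) = -24.
But ℓ₃ requires -26 ≠ -24, so the three lines have no common point.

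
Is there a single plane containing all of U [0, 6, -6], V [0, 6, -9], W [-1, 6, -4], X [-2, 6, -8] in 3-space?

A normal to the plane through U, V, W is n = UV × UW = (0, 3, 0).
The plane has equation n·P = 18. For X: n·X = 18.
Equal, so X lies in the plane and all four are coplanar.

Yes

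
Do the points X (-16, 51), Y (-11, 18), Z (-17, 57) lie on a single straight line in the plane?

No

XY = (5, -33), XZ = (-1, 6).
If collinear, XZ would be a scalar multiple of XY. But (5)·(6) ≠ (-33)·(-1) (difference -3), so they are not parallel; the points are not collinear.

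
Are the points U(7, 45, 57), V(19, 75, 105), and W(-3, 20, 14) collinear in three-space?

No

UV = (12, 30, 48), UW = (-10, -25, -43).
UV × UW = (-90, 36, 0).
The cross product is nonzero, so the points do not lie on one line.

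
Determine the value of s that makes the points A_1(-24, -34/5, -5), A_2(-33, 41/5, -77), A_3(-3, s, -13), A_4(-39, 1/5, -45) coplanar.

The points are coplanar iff A_1A_2 · (A_1A_3 × A_1A_4) = 0.
Expanding, this is linear in s: (-720)s + (-1584) = 0.
So s = -11/5.

-11/5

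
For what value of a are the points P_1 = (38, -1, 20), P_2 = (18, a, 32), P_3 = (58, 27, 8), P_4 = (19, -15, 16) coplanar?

-29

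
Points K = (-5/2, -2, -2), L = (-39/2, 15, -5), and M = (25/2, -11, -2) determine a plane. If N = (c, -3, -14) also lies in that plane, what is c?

89/2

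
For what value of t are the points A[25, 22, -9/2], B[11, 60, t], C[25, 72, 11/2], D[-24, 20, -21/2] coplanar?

3/2

Coplanarity ⇔ det[AB; AC; AD] = 0.
Expanding, this is linear in t: (2450)t + (-3675) = 0.
So t = 3/2.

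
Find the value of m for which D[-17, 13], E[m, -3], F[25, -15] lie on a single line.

7

The three points are collinear iff det[DE; DF] = 0.
This determinant is linear in m: (-28)m + (196) = 0, so m = 7.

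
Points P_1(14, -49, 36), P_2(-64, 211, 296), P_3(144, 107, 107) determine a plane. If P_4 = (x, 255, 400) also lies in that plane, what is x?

-202

Coplanarity requires P_1P_2 · (P_1P_3 × P_1P_4) = 0.
P_1P_2 = (-78, 260, 260), P_1P_3 = (130, 156, 71); the triple product is linear in x with coefficient -22100 and constant term -4464200.
Setting it to zero: x = -202.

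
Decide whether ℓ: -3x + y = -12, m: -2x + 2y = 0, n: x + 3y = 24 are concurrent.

Intersecting ℓ and m: solving the 2×2 system gives (x, y) = (6, 6).
Substitute into n: (1)(6) + (3)(6) = 24.
This equals 24, so (6, 6) lies on all three lines and they are concurrent.

Yes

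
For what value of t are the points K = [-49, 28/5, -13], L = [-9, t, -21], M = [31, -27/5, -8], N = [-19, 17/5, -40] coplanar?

Normal to plane KMN: n = (308, 2310, 154); plane equation n·P = -4158.
Requiring n·L = -4158: (2310)t + (-6006) = -4158.
So t = 4/5.

4/5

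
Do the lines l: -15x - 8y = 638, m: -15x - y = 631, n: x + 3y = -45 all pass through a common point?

Yes

The three lines meet at one point iff the augmented coefficient matrix [aᵢ bᵢ cᵢ] has rank < 3, i.e. its determinant vanishes.
Here the determinant is 0.
It vanishes, so the lines are concurrent at (-42, -1).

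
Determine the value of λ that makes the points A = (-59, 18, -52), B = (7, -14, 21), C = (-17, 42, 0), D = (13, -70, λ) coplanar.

21

The points are coplanar iff AB · (AC × AD) = 0.
Expanding, this is linear in λ: (2928)λ + (-61488) = 0.
So λ = 21.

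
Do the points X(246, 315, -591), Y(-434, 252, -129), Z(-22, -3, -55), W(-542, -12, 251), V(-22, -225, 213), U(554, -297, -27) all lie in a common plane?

Yes

The plane through X, Y, Z has normal n = XY × XZ = (113148, 240664, 199356) and equation n·P = -14175828.
Checking the remaining points: n·W = -14175828, n·V = -14175828, n·U = -14175828.
All equal -14175828, so all 6 points lie in one plane.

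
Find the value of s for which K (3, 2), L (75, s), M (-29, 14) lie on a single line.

-25

The three points are collinear iff det[KL; KM] = 0.
This determinant is linear in s: (32)s + (800) = 0, so s = -25.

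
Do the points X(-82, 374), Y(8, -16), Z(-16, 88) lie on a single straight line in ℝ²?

XY = (90, -390), XZ = (66, -286).
det[XY; XZ] = (90)(-286) − (-390)(66) = 0.
The determinant is zero, so the points are collinear.

Yes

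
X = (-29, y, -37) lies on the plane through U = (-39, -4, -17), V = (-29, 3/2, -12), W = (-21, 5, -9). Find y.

-21

A normal to the plane is n = UV × UW = (-1, 10, -9).
X lies in the plane iff n · UX = 0.
This gives (10)y + (210) = 0, so y = -21.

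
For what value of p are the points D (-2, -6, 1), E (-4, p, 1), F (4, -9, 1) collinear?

Collinearity requires DE × DF = 0; each component is linear in p.
The z-component gives (-6)p + (-30) = 0, so p = -5.
The remaining components then also vanish.

-5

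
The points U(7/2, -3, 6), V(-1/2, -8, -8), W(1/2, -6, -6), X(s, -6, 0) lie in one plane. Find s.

3/2

Normal to plane UVW: n = (18, -6, -3); plane equation n·P = 63.
Requiring n·X = 63: (18)s + (36) = 63.
So s = 3/2.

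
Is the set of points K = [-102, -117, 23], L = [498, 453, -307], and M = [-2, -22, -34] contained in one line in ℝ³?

No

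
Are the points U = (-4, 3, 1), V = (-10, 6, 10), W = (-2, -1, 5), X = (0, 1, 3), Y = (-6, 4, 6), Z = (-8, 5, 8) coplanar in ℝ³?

No

The plane through U, V, W has normal n = UV × UW = (48, 42, 18) and equation n·P = -48.
Checking the remaining points: n·X = 96, n·Y = -12, n·Z = -30.
Since n·X = 96 ≠ -48, X is off the plane and the points are not all coplanar.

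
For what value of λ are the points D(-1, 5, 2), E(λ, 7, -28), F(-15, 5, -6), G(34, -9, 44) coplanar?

Normal to plane DFG: n = (-112, 308, 196); plane equation n·P = 2044.
Requiring n·E = 2044: (-112)λ + (-3332) = 2044.
So λ = -48.

-48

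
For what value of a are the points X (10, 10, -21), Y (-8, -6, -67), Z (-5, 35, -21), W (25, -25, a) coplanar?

Normal to plane XYZ: n = (1150, 690, -690); plane equation n·P = 32890.
Requiring n·W = 32890: (-690)a + (11500) = 32890.
So a = -31.

-31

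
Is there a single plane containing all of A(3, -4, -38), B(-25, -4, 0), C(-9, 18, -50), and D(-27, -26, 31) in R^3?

Yes

A normal to the plane through A, B, C is n = AB × AC = (-836, -792, -616).
The plane has equation n·P = 24068. For D: n·D = 24068.
Equal, so D lies in the plane and all four are coplanar.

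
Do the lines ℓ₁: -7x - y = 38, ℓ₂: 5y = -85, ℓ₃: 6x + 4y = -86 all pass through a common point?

Lines aᵢx + bᵢy = cᵢ with pairwise distinct directions are concurrent exactly when det[aᵢ bᵢ cᵢ] = 0.
Here the determinant is 0.
It vanishes, so the lines are concurrent at (-3, -17).

Yes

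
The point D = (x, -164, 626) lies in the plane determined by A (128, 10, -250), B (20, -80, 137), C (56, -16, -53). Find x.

The plane through A, B, C has equation −7668x − 6588y − 3672z = -129384.
Substituting D: (-7668)x + (-1218240) = -129384, so x = -142.

-142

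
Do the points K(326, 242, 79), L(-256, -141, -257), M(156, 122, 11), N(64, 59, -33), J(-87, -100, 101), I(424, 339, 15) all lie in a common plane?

Yes

The plane through K, L, M has normal n = KL × KM = (-14276, 17544, 4730) and equation n·P = -34658.
Checking the remaining points: n·N = -34658, n·J = -34658, n·I = -34658.
All equal -34658, so all 6 points lie in one plane.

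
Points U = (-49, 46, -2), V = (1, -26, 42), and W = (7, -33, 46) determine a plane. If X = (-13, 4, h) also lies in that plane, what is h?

A normal to the plane is n = UV × UW = (20, 64, 82).
X lies in the plane iff n · UX = 0.
This gives (82)h + (-1804) = 0, so h = 22.

22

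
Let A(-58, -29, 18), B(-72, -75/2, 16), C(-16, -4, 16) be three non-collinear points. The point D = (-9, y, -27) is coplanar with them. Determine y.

-5/2

A normal to the plane is n = AB × AC = (67, -112, 7).
D lies in the plane iff n · AD = 0.
This gives (-112)y + (-280) = 0, so y = -5/2.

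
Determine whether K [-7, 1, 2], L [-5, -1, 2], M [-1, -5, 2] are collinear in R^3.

Yes

KL = (2, -2, 0), KM = (6, -6, 0).
KL × KM = (0, 0, 0).
The cross product vanishes, so the three points are collinear.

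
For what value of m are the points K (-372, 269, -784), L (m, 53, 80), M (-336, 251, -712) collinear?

60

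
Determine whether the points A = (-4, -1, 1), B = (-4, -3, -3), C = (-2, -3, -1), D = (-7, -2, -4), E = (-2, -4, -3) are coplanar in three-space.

The plane through A, B, C has normal n = AB × AC = (-4, -8, 4) and equation n·P = 28.
Checking the remaining points: n·D = 28, n·E = 28.
All equal 28, so all 5 points lie in one plane.

Yes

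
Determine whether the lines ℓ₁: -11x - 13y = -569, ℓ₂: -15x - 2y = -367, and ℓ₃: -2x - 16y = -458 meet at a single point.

Intersecting ℓ₁ and ℓ₂: solving the 2×2 system gives (x, y) = (21, 26).
Substitute into ℓ₃: (-2)(21) + (-16)(26) = -458.
This equals -458, so (21, 26) lies on all three lines and they are concurrent.

Yes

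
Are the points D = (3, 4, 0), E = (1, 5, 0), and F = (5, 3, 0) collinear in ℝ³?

Yes

DE = (-2, 1, 0), DF = (2, -1, 0).
DE × DF = (0, 0, 0).
The cross product vanishes, so the three points are collinear.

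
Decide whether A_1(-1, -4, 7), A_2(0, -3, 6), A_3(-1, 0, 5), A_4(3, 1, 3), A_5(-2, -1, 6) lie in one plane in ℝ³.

The plane through A_1, A_2, A_3 has normal n = A_1A_2 × A_1A_3 = (2, 2, 4) and equation n·P = 18.
Checking the remaining points: n·A_4 = 20, n·A_5 = 18.
Since n·A_4 = 20 ≠ 18, A_4 is off the plane and the points are not all coplanar.

No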